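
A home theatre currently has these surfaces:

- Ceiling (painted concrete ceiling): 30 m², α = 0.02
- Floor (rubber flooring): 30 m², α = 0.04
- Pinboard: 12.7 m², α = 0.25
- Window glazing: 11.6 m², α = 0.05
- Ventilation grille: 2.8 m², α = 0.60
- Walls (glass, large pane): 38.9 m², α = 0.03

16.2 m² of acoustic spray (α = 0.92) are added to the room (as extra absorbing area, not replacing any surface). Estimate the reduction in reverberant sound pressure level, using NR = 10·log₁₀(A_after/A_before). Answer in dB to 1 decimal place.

Total absorption A_before = 30*0.02 + 30*0.04 + 12.7*0.25 + 11.6*0.05 + 2.8*0.60 + 38.9*0.03
  = 0.600 + 1.200 + 3.175 + 0.580 + 1.680 + 1.167 = 8.402 m² sabins.
Treatment contributes 16.2·0.92 = 14.904 sabins.
New total A_after = 23.306 sabins.
Reduction = 10 log₁₀(A_after/A_before) = 10 log₁₀(2.7739) = 4.4 dB.

4.4 dB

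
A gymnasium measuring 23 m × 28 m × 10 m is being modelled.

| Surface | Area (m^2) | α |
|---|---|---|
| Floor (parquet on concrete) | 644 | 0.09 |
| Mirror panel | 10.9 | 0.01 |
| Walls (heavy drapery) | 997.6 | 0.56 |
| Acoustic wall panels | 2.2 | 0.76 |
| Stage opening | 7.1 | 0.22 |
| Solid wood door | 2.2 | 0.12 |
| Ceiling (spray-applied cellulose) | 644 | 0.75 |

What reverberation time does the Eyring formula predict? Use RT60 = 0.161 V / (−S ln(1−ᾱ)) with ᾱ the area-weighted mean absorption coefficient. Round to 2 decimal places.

S = Σ Sᵢ = 2308.0 m^2.
Absorption A = 644×0.09 + 10.9×0.01 + 997.6×0.56 + 2.2×0.76 + 7.1×0.22 + 2.2×0.12 + 644×0.75 = 1103.223 sabins.
ᾱ = 1103.223 / 2308.0 = 0.4780.
−S·ln(1−ᾱ) = −2308.0 × ln(1 − 0.4780) = 1500.402.
V = 23 × 28 × 10 = 6440 m³.
T = 0.161·V/[−S·ln(1−ᾱ)] = 0.161·6440/1500.402 = 0.69 s.

0.69 s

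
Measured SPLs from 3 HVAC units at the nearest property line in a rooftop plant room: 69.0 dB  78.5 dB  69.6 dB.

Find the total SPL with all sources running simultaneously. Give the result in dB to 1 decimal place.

79.4 dB

Σ 10^(Lᵢ/10) = 8.786e+07.
Back to dB: 10·log₁₀ Σ = 79.4 dB.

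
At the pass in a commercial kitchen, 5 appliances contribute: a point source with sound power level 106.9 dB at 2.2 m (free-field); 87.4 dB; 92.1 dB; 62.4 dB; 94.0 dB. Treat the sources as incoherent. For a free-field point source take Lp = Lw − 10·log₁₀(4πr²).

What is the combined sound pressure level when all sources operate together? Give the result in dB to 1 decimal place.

Source at 2.2 m: Lp = 106.9 − 10·log₁₀(4π·2.2²) = 106.9 − 10·log₁₀(60.821) = 89.1 dB.
Sum in the linear (power) domain: Σ 10^(Lᵢ/10) = 10^(89.1/10) + 10^(87.4/10) + 10^(92.1/10) + 10^(62.4/10) + 10^(94.0/10) = 5.498e+09.
Back to dB: 10·log₁₀ Σ = 97.4 dB.

97.4 dB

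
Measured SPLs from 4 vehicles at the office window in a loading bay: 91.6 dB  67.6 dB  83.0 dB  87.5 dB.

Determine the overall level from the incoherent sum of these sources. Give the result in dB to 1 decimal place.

Converting to relative power and adding: 10^(91.6/10) + 10^(67.6/10) + 10^(83.0/10) + 10^(87.5/10) = 2.213e+09.
L_total = 10·log₁₀(2.213e+09) = 93.4 dB.

93.4 dB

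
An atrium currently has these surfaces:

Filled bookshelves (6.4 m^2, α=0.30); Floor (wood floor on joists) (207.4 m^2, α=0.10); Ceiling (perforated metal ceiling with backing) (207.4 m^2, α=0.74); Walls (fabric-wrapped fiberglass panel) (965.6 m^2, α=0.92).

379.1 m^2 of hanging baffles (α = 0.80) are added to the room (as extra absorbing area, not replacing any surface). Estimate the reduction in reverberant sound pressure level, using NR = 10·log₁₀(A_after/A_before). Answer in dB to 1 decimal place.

A_before = Σ Sᵢαᵢ = 6.4·0.30 + 207.4·0.10 + 207.4·0.74 + 965.6·0.92 = 1064.488 sabins.
Treatment contributes 379.1·0.80 = 303.280 sabins.
A_after = 1064.488 + 303.280 = 1367.768 sabins.
NR = 10·log₁₀(1367.768/1064.488) = 1.1 dB.

1.1 dB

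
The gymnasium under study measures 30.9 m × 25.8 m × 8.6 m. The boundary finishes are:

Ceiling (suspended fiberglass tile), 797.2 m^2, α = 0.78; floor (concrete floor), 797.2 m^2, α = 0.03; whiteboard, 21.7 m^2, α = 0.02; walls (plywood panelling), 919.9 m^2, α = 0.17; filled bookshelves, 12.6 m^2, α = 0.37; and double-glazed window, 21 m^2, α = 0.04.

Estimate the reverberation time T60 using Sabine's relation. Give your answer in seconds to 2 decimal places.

Summing Sᵢαᵢ: 621.816 + 23.916 + 0.434 + 156.383 + 4.662 + 0.840 → A = 808.051 sabins.
Volume V = 30.9 × 25.8 × 8.6 = 6856.092 m³.
RT60 = 0.161 · V / A = 0.161 × 6856.092 / 808.051 = 1.37 s.

1.37 s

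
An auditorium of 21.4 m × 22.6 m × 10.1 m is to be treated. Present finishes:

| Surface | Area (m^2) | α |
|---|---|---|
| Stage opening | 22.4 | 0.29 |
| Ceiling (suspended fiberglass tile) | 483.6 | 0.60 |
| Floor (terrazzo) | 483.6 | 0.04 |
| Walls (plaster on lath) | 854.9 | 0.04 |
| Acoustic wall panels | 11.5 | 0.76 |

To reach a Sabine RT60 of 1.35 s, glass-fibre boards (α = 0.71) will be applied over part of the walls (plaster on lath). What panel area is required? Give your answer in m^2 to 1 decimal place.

Equivalent absorption area: A₁ = 22.4*0.29 + 483.6*0.60 + 483.6*0.04 + 854.9*0.04 + 11.5*0.76 = 358.936 m^2.
V = 4884.764 m³. Target absorption A₂ = 0.161 × 4884.764 / 1.35 = 582.553 sabins.
Absorption to add: 582.553 − 358.936 = 223.617 sabins.
Each m^2 of panel replacing the walls (plaster on lath) adds (0.71 − 0.04) = 0.67 sabins.
Panel area = 223.617 / 0.67 = 333.8 m^2.

333.8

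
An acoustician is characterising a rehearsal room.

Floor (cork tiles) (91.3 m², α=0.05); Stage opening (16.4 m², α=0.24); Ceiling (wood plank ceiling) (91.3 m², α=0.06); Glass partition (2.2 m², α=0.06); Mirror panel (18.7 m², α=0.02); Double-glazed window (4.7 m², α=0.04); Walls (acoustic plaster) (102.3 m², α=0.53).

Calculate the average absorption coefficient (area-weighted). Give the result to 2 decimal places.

0.21

Total surface area S = 326.9 m².
A = 91.3*0.05 + 16.4*0.24 + 91.3*0.06 + 2.2*0.06 + 18.7*0.02 + 4.7*0.04 + 102.3*0.53 = 68.892 sabins.
ᾱ = A/S = 0.21.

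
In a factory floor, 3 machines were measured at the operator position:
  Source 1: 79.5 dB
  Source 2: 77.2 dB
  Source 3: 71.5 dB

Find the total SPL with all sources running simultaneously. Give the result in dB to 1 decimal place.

81.9 dB

Sum in the linear (power) domain: Σ 10^(Lᵢ/10) = 10^(79.5/10) + 10^(77.2/10) + 10^(71.5/10) = 1.557e+08.
Combined level = 10 log₁₀(1.557e+08) = 81.9 dB.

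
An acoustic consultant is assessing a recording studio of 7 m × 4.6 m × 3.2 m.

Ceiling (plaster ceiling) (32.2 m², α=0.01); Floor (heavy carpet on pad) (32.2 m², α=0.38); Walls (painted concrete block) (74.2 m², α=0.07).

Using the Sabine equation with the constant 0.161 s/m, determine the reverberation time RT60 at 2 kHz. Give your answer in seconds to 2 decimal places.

A = Σ Sᵢαᵢ = 32.2·0.01 + 32.2·0.38 + 74.2·0.07 = 17.752 sabins.
Volume V = 7 × 4.6 × 3.2 = 103.04 m³.
RT60 = 0.161 · V / A = 0.161 × 103.04 / 17.752 = 0.93 s.

0.93 s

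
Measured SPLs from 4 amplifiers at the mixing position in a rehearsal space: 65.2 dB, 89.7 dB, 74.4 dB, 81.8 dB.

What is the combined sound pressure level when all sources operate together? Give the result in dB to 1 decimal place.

90.5 dB

Σ 10^(Lᵢ/10) = 1.115e+09.
Combined level = 10 log₁₀(1.115e+09) = 90.5 dB.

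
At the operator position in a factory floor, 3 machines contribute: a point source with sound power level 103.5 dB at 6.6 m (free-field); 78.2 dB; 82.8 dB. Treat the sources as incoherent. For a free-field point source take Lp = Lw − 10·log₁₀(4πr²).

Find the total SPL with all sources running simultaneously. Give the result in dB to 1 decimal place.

84.7 dB

Source at 6.6 m: Lp = 103.5 − 10·log₁₀(4π·6.6²) = 103.5 − 10·log₁₀(547.391) = 76.1 dB.
Converting to relative power and adding: 10^(76.1/10) + 10^(78.2/10) + 10^(82.8/10) = 2.974e+08.
Back to dB: 10·log₁₀ Σ = 84.7 dB.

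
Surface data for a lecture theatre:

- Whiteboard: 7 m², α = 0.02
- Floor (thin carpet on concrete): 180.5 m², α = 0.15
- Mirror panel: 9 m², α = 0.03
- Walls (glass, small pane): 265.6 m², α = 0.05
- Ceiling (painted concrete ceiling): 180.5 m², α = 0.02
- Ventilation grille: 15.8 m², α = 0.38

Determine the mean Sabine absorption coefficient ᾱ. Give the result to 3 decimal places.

Total surface area S = 658.4 m².
Σ(Sᵢαᵢ) = 7*0.02 + 180.5*0.15 + 9*0.03 + 265.6*0.05 + 180.5*0.02 + 15.8*0.38 = 50.379.
ᾱ = 50.379 / 658.4 = 0.077.

0.077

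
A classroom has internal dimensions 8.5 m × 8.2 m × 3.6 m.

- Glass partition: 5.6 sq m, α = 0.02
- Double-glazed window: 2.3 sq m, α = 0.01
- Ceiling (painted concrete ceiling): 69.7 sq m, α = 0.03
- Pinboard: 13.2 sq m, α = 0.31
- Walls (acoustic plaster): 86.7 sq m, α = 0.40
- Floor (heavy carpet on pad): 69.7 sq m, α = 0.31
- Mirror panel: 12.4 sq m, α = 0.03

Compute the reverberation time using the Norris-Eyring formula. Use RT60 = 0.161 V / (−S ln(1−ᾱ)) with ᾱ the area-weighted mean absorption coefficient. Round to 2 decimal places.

0.56 s

Total surface area S = 5.6 + 2.3 + 69.7 + 13.2 + 86.7 + 69.7 + 12.4 = 259.6 sq m.
Σ(Sᵢαᵢ) = 5.6·0.02 + 2.3·0.01 + 69.7·0.03 + 13.2·0.31 + 86.7·0.40 + 69.7·0.31 + 12.4·0.03 = 62.977.
Mean coefficient ᾱ = A/S = 0.2426.
Eyring denominator: −S ln(1−ᾱ) = 72.133.
V = 8.5 × 8.2 × 3.6 = 250.92 m³.
T = 0.161·V/[−S·ln(1−ᾱ)] = 0.161·250.92/72.133 = 0.56 s.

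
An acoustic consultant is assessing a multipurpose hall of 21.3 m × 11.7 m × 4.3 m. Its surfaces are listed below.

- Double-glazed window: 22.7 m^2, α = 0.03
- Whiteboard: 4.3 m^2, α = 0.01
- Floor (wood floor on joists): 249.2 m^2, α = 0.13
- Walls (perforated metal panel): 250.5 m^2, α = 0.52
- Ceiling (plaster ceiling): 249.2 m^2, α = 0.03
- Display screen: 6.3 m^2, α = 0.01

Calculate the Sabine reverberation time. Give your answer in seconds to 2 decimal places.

1.01 seconds

Equivalent absorption area: A = 22.7*0.03 + 4.3*0.01 + 249.2*0.13 + 250.5*0.52 + 249.2*0.03 + 6.3*0.01 = 170.919 m^2.
Volume V = 21.3 × 11.7 × 4.3 = 1071.603 m³.
RT60 = 0.161 · V / A = 0.161 × 1071.603 / 170.919 = 1.01 s.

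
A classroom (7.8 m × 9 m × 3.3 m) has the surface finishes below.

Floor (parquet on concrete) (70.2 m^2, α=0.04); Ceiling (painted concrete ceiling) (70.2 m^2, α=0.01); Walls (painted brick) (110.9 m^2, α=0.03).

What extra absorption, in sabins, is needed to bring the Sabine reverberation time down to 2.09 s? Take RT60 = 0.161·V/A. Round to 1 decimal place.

11.0 sabins

Summing Sᵢαᵢ: 2.808 + 0.702 + 3.327 → A₁ = 6.837 sabins.
For T = 2.09 s, need A₂ = 0.161·V/T = 0.161·231.66/2.09 = 17.846 sabins.
ΔA = A₂ − A₁ = 17.846 − 6.837 = 11.0 sabins.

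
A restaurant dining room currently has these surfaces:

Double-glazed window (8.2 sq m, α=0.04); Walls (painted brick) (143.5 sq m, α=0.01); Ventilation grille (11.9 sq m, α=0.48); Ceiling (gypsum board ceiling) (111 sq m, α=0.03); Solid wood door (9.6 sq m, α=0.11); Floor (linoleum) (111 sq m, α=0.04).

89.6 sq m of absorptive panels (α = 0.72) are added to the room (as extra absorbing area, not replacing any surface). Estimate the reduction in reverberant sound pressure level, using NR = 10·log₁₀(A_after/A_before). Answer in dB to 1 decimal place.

Total absorption A_before = 8.2·0.04 + 143.5·0.01 + 11.9·0.48 + 111·0.03 + 9.6·0.11 + 111·0.04
  = 0.328 + 1.435 + 5.712 + 3.330 + 1.056 + 4.440 = 16.301 sq m sabins.
Added absorption = 89.6 × 0.72 = 64.512 sabins.
A_after = 16.301 + 64.512 = 80.813 sabins.
NR = 10·log₁₀(80.813/16.301) = 7.0 dB.

7.0 dB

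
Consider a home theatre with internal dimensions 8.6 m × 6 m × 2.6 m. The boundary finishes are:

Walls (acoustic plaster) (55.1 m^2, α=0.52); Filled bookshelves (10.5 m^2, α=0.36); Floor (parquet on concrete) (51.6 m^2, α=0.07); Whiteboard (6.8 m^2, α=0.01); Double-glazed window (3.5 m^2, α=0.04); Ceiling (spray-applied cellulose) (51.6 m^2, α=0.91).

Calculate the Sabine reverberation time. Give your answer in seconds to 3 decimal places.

Total absorption A = 55.1·0.52 + 10.5·0.36 + 51.6·0.07 + 6.8·0.01 + 3.5·0.04 + 51.6·0.91
  = 28.652 + 3.780 + 3.612 + 0.068 + 0.140 + 46.956 = 83.208 m^2 sabins.
V = 8.6·6·2.6 = 134.16 m³.
T = 0.161 V/A = 0.161·134.16/83.208 = 0.260 s.

0.260 seconds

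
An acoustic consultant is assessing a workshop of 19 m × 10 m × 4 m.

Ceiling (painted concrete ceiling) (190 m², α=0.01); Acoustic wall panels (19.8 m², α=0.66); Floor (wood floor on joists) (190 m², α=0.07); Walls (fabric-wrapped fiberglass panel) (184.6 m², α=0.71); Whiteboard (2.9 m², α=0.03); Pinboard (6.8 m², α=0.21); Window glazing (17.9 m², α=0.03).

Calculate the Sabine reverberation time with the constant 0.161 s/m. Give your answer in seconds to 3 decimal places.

Summing Sᵢαᵢ: 1.900 + 13.068 + 13.300 + 131.066 + 0.087 + 1.428 + 0.537 → A = 161.386 sabins.
V = 19·10·4 = 760 m³.
T = 0.161 V/A = 0.161·760/161.386 = 0.758 s.

0.758 s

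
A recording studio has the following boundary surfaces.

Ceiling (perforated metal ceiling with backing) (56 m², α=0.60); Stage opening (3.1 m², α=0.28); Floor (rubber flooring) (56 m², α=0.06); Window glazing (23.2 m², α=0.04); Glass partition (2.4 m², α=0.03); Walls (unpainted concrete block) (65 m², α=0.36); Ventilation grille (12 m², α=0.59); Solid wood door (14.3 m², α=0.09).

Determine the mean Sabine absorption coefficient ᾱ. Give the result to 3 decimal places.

S = Σ Sᵢ = 56 + 3.1 + 56 + 23.2 + 2.4 + 65 + 12 + 14.3 = 232.0 m².
A = 56×0.60 + 3.1×0.28 + 56×0.06 + 23.2×0.04 + 2.4×0.03 + 65×0.36 + 12×0.59 + 14.3×0.09 = 70.595 sabins.
ᾱ = A/S = 0.304.

0.304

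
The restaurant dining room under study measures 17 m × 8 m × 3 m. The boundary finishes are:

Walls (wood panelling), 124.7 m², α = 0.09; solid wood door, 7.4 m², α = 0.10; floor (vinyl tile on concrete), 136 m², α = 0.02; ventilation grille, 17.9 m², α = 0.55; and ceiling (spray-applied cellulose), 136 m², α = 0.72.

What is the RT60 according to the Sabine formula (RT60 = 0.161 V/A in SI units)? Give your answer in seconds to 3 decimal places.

A = Σ Sᵢαᵢ = 124.7×0.09 + 7.4×0.10 + 136×0.02 + 17.9×0.55 + 136×0.72 = 122.448 sabins.
Room volume: 408 m³.
T = 0.161 V/A = 0.161·408/122.448 = 0.536 s.

0.536 seconds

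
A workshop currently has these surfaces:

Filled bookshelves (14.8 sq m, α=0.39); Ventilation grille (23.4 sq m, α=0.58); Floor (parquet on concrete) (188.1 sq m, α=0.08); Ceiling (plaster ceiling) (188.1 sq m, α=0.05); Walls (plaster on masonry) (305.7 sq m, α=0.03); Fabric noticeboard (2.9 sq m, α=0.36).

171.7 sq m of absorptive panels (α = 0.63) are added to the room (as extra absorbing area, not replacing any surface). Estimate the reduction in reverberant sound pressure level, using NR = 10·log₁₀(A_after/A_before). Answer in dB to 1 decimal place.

Equivalent absorption area: A_before = 14.8*0.39 + 23.4*0.58 + 188.1*0.08 + 188.1*0.05 + 305.7*0.03 + 2.9*0.36 = 54.012 sq m.
Treatment contributes 171.7·0.63 = 108.171 sabins.
A_after = 54.012 + 108.171 = 162.183 sabins.
Reduction = 10 log₁₀(A_after/A_before) = 10 log₁₀(3.0027) = 4.8 dB.

4.8 dB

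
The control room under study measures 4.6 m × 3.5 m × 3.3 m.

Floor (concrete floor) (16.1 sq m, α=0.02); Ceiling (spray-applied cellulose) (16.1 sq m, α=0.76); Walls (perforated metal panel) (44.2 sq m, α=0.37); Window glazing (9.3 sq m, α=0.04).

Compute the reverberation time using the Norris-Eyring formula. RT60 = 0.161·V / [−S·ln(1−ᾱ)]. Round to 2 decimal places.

S = Σ Sᵢ = 85.7 sq m.
Absorption A = 16.1·0.02 + 16.1·0.76 + 44.2·0.37 + 9.3·0.04 = 29.284 sabins.
ᾱ = 29.284 / 85.7 = 0.3417.
−S·ln(1−ᾱ) = −85.7 × ln(1 − 0.3417) = 35.831.
V = 4.6 × 3.5 × 3.3 = 53.13 m³.
T = 0.161·V/[−S·ln(1−ᾱ)] = 0.161·53.13/35.831 = 0.24 s.

0.24 sec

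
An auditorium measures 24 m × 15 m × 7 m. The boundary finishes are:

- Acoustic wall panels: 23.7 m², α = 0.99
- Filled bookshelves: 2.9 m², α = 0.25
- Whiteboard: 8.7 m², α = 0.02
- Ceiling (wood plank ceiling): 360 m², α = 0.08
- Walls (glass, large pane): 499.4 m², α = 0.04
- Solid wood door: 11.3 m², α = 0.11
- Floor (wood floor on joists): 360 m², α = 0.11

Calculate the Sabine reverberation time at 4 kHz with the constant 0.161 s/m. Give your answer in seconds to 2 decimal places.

3.56 s

Equivalent absorption area: A = 23.7*0.99 + 2.9*0.25 + 8.7*0.02 + 360*0.08 + 499.4*0.04 + 11.3*0.11 + 360*0.11 = 113.981 m².
Room volume: 2520 m³.
T = 0.161 V/A = 0.161·2520/113.981 = 3.56 s.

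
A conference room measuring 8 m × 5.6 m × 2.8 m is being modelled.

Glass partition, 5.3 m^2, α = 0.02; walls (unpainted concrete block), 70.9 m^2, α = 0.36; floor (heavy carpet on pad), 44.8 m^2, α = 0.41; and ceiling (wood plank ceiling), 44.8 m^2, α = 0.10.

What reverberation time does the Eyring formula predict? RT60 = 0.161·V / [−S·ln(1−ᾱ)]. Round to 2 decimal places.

0.35 sec

S = Σ Sᵢ = 165.8 m^2.
Absorption A = 5.3×0.02 + 70.9×0.36 + 44.8×0.41 + 44.8×0.10 = 48.478 sabins.
Mean coefficient ᾱ = A/S = 0.2924.
−S·ln(1−ᾱ) = −165.8 × ln(1 − 0.2924) = 57.346.
V = 8 × 5.6 × 2.8 = 125.44 m³.
T = 0.161·V/[−S·ln(1−ᾱ)] = 0.161·125.44/57.346 = 0.35 s.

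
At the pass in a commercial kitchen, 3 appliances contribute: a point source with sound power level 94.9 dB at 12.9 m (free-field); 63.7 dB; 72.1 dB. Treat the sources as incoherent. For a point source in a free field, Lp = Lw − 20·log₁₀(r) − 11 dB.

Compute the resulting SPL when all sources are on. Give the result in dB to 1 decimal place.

Source at 12.9 m: Lp = 94.9 − 20·log₁₀(12.9) − 11 = 61.7 dB.
Converting to relative power and adding: 10^(61.7/10) + 10^(63.7/10) + 10^(72.1/10) = 2.004e+07.
Combined level = 10 log₁₀(2.004e+07) = 73.0 dB.

73.0 dB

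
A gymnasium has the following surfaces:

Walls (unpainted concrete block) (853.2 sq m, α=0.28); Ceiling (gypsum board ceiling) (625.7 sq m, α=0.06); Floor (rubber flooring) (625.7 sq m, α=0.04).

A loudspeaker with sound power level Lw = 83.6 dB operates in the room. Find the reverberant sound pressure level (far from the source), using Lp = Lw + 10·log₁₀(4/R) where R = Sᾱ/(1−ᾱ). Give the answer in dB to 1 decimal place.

64.2 dB

Σ(Sᵢαᵢ) = 853.2×0.28 + 625.7×0.06 + 625.7×0.04 = 301.466; total area S = 2104.6 sq m.
ᾱ = 301.466/2104.6 = 0.1432; R = Sᾱ/(1−ᾱ) = 301.466/(1−0.1432) = 351.851 sq m.
Lp = 83.6 + 10·log₁₀(4/351.851) = 83.6 + (-19.44) = 64.2 dB.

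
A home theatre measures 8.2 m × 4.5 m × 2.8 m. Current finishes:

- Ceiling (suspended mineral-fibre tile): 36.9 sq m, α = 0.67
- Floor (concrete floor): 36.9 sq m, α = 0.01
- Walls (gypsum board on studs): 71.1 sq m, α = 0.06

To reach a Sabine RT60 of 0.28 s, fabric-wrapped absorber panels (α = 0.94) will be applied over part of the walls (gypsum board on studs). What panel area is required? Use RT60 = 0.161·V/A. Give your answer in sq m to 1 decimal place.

34.1

Equivalent absorption area: A₁ = 36.9*0.67 + 36.9*0.01 + 71.1*0.06 = 29.358 sq m.
Required A₂ = 0.161·103.32/0.28 = 59.409 sabins.
ΔA needed = 59.409 − 29.358 = 30.051 sabins.
Net gain per sq m: Δα = 0.94 − 0.06 = 0.88.
Panel area = 30.051 / 0.88 = 34.1 sq m.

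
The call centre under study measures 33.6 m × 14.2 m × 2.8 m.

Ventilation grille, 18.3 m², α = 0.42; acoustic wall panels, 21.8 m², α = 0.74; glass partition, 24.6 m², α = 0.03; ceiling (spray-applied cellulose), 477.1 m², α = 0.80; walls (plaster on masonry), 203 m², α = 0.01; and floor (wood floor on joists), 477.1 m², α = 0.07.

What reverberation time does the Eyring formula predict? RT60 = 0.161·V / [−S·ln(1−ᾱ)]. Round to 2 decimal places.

Total surface area S = 18.3 + 21.8 + 24.6 + 477.1 + 203 + 477.1 = 1221.9 m².
Σ(Sᵢαᵢ) = 18.3×0.42 + 21.8×0.74 + 24.6×0.03 + 477.1×0.80 + 203×0.01 + 477.1×0.07 = 441.663.
Mean coefficient ᾱ = A/S = 0.3615.
Eyring denominator: −S ln(1−ᾱ) = 548.185.
V = 33.6 × 14.2 × 2.8 = 1335.936 m³.
RT60 = 0.161 × 1335.936 / 548.185 = 0.39 s.

0.39 s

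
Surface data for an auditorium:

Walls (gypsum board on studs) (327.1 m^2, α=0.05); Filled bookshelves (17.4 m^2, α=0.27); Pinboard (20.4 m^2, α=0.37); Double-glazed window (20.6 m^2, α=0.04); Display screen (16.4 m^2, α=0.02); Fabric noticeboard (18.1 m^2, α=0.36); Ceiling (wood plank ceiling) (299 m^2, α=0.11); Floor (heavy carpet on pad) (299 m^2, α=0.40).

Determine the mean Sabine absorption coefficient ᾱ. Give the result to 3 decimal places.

Total surface area S = 1018.0 m^2.
Σ(Sᵢαᵢ) = 327.1×0.05 + 17.4×0.27 + 20.4×0.37 + 20.6×0.04 + 16.4×0.02 + 18.1×0.36 + 299×0.11 + 299×0.40 = 188.759.
ᾱ = 188.759 / 1018.0 = 0.185.

0.185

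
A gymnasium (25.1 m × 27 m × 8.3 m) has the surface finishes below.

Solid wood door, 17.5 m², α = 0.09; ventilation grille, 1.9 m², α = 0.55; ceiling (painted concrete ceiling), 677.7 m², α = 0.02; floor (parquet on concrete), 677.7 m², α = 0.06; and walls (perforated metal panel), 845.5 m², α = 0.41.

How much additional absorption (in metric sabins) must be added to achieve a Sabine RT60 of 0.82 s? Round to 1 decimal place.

Summing Sᵢαᵢ: 1.575 + 1.045 + 13.554 + 40.662 + 346.655 → A₁ = 403.491 sabins.
Target A₂ = 0.161·5624.91/0.82 = 1104.403 sabins (V = 5624.91 m³).
Additional absorption ΔA = 1104.403 − 403.491 = 700.9 sabins.

700.9 sabins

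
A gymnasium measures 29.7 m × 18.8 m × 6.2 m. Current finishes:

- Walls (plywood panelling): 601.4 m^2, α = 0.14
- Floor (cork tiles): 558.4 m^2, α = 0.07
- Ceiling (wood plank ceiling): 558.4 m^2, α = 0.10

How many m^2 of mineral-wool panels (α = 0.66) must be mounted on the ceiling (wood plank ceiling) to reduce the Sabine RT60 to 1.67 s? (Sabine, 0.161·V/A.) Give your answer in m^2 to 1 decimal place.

Total absorption A₁ = 601.4*0.14 + 558.4*0.07 + 558.4*0.10
  = 84.196 + 39.088 + 55.840 = 179.124 m^2 sabins.
V = 3461.832 m³. Target absorption A₂ = 0.161 × 3461.832 / 1.67 = 333.745 sabins.
ΔA needed = 333.745 − 179.124 = 154.621 sabins.
Net gain per m^2: Δα = 0.66 − 0.10 = 0.56.
Panel area = 154.621 / 0.56 = 276.1 m^2.

276.1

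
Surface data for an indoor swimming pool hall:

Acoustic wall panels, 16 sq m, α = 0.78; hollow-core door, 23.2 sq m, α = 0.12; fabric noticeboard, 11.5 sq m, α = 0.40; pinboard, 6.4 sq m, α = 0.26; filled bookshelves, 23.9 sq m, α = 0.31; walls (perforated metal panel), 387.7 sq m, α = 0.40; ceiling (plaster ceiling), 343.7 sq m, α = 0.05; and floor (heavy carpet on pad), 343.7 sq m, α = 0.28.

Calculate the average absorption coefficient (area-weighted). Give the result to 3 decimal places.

0.257

S = Σ Sᵢ = 16 + 23.2 + 11.5 + 6.4 + 23.9 + 387.7 + 343.7 + 343.7 = 1156.1 sq m.
Σ(Sᵢαᵢ) = 16×0.78 + 23.2×0.12 + 11.5×0.40 + 6.4×0.26 + 23.9×0.31 + 387.7×0.40 + 343.7×0.05 + 343.7×0.28 = 297.438.
ᾱ = 297.438 / 1156.1 = 0.257.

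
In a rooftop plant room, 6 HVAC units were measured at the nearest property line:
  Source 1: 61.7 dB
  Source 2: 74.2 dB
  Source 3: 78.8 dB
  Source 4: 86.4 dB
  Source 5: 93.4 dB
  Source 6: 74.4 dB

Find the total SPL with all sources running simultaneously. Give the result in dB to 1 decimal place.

94.4 dB

Σ 10^(Lᵢ/10) = 2.755e+09.
Combined level = 10 log₁₀(2.755e+09) = 94.4 dB.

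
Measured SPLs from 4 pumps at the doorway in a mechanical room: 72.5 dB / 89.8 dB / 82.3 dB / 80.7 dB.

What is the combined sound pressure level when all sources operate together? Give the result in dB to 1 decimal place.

Sum in the linear (power) domain: Σ 10^(Lᵢ/10) = 10^(72.5/10) + 10^(89.8/10) + 10^(82.3/10) + 10^(80.7/10) = 1.26e+09.
Combined level = 10 log₁₀(1.26e+09) = 91.0 dB.

91.0 dB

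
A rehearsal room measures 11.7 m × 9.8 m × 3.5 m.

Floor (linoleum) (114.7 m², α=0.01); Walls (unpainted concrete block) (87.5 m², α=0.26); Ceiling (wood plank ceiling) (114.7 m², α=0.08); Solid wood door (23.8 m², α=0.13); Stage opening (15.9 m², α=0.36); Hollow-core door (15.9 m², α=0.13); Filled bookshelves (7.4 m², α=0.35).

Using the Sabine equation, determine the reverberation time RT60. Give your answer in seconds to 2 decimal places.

Summing Sᵢαᵢ: 1.147 + 22.750 + 9.176 + 3.094 + 5.724 + 2.067 + 2.590 → A = 46.548 sabins.
Room volume: 401.31 m³.
T = 0.161 V/A = 0.161·401.31/46.548 = 1.39 s.

1.39 s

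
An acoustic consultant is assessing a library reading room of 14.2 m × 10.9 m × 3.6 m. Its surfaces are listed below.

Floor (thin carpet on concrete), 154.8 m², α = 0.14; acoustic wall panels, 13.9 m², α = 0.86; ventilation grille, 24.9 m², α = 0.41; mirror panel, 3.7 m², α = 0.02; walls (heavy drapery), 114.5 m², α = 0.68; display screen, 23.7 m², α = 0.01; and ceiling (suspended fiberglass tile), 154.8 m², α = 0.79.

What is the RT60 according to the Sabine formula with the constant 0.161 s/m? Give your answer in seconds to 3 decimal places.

Equivalent absorption area: A = 154.8*0.14 + 13.9*0.86 + 24.9*0.41 + 3.7*0.02 + 114.5*0.68 + 23.7*0.01 + 154.8*0.79 = 244.298 m².
Volume V = 14.2 × 10.9 × 3.6 = 557.208 m³.
Sabine: RT60 = 0.161 × 557.208 / 244.298 = 0.367 s.

0.367 sec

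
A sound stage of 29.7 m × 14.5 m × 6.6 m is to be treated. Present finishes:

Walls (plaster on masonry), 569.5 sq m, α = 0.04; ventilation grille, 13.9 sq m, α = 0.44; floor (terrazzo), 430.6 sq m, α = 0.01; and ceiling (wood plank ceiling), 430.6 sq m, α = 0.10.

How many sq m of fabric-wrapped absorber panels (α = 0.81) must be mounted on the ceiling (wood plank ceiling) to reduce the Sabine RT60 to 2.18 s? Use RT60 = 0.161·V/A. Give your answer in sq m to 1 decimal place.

Equivalent absorption area: A₁ = 569.5*0.04 + 13.9*0.44 + 430.6*0.01 + 430.6*0.10 = 76.262 sq m.
V = 2842.29 m³. Target absorption A₂ = 0.161 × 2842.29 / 2.18 = 209.912 sabins.
ΔA needed = 209.912 − 76.262 = 133.650 sabins.
Net gain per sq m: Δα = 0.81 − 0.10 = 0.71.
Panel area = 133.650 / 0.71 = 188.2 sq m.

188.2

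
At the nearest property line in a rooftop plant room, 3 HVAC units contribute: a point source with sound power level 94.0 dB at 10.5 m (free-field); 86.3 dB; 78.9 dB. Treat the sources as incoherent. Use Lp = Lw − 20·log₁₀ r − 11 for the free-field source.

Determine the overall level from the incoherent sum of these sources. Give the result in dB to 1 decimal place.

Source at 10.5 m: Lp = 94.0 − 20·log₁₀(10.5) − 11 = 62.6 dB.
Σ 10^(Lᵢ/10) = 5.06e+08.
Back to dB: 10·log₁₀ Σ = 87.0 dB.

87.0 dB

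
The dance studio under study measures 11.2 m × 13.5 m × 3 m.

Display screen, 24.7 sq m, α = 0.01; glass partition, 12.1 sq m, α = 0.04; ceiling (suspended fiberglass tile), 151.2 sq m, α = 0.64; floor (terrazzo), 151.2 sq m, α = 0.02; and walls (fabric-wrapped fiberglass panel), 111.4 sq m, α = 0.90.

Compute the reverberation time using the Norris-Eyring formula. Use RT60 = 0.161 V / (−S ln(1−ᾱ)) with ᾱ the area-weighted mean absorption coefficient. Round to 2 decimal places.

0.27 sec

S = Σ Sᵢ = 450.6 sq m.
Σ(Sᵢαᵢ) = 24.7×0.01 + 12.1×0.04 + 151.2×0.64 + 151.2×0.02 + 111.4×0.90 = 200.783.
ᾱ = 200.783 / 450.6 = 0.4456.
−S·ln(1−ᾱ) = −450.6 × ln(1 − 0.4456) = 265.795.
V = 11.2 × 13.5 × 3 = 453.6 m³.
RT60 = 0.161 × 453.6 / 265.795 = 0.27 s.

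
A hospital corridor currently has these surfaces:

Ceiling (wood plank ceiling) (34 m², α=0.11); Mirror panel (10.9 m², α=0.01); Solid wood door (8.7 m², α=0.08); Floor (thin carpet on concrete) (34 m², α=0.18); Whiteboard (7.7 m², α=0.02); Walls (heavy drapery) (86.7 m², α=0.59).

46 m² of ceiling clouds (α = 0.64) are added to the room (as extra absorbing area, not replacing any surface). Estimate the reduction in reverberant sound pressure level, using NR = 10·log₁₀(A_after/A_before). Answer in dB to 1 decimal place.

1.7 dB

Summing Sᵢαᵢ: 3.740 + 0.109 + 0.696 + 6.120 + 0.154 + 51.153 → A_before = 61.972 sabins.
Added absorption = 46 × 0.64 = 29.440 sabins.
A_after = 61.972 + 29.440 = 91.412 sabins.
NR = 10·log₁₀(91.412/61.972) = 1.7 dB.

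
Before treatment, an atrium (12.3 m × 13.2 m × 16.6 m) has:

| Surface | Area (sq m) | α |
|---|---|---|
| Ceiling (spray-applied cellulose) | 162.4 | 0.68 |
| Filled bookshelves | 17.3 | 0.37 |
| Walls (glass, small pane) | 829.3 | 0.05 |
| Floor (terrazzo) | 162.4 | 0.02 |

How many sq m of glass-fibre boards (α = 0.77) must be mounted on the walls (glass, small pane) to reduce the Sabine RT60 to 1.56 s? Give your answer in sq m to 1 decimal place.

162.0

A₁ = Σ Sᵢαᵢ = 162.4×0.68 + 17.3×0.37 + 829.3×0.05 + 162.4×0.02 = 161.546 sabins.
V = 2695.176 m³. Target absorption A₂ = 0.161 × 2695.176 / 1.56 = 278.156 sabins.
Absorption to add: 278.156 − 161.546 = 116.610 sabins.
Each sq m of panel replacing the walls (glass, small pane) adds (0.77 − 0.05) = 0.72 sabins.
Panel area = 116.610 / 0.72 = 162.0 sq m.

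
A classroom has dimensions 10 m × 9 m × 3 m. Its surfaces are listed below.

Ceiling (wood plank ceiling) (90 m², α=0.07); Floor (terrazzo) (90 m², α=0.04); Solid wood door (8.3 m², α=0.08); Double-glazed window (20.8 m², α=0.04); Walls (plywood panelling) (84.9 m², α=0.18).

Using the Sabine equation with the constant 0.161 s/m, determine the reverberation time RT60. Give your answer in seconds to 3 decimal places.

Summing Sᵢαᵢ: 6.300 + 3.600 + 0.664 + 0.832 + 15.282 → A = 26.678 sabins.
V = 10·9·3 = 270 m³.
T = 0.161 V/A = 0.161·270/26.678 = 1.629 s.

1.629 seconds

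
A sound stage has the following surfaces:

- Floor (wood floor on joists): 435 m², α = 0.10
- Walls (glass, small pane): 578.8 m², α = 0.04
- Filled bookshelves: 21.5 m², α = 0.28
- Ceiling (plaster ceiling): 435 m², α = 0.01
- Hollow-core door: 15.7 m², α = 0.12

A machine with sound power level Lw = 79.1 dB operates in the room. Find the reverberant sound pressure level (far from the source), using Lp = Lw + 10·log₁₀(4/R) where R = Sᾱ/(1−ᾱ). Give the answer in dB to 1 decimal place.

65.9 dB

A = 78.906 sabins; S = 1486.0 m².
ᾱ = 78.906/1486.0 = 0.0531; R = Sᾱ/(1−ᾱ) = 78.906/(1−0.0531) = 83.331 m².
Lp = Lw + 10 log₁₀(4/R) = 79.1 -13.19 = 65.9 dB.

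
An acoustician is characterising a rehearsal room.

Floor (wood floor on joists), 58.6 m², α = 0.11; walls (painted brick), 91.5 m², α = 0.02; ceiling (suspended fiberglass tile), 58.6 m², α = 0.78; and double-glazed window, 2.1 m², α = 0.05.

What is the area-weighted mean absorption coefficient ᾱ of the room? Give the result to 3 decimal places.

Total surface area S = 210.8 m².
Weighted sum Σ Sα = 54.089.
ᾱ = A/S = 0.257.

0.257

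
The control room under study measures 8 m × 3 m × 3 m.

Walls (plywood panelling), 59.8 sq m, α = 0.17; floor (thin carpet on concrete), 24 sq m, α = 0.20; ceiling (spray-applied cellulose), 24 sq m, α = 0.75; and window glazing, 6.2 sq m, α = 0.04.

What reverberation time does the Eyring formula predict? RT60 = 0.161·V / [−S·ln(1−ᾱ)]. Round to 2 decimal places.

Total surface area S = 59.8 + 24 + 24 + 6.2 = 114.0 sq m.
Absorption A = 59.8·0.17 + 24·0.20 + 24·0.75 + 6.2·0.04 = 33.214 sabins.
ᾱ = 33.214 / 114.0 = 0.2914.
−S·ln(1−ᾱ) = −114.0 × ln(1 − 0.2914) = 39.269.
V = 8 × 3 × 3 = 72 m³.
T = 0.161·V/[−S·ln(1−ᾱ)] = 0.161·72/39.269 = 0.30 s.

0.30 sec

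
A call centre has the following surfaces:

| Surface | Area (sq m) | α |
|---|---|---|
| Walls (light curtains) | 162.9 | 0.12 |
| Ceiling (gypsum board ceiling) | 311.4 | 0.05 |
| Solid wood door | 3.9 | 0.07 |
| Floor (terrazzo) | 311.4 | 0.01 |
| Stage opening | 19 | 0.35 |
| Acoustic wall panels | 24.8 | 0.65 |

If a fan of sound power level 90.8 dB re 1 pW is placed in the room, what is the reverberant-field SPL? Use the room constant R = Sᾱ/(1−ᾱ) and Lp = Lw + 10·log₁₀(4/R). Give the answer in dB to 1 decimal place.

Σ(Sᵢαᵢ) = 162.9×0.12 + 311.4×0.05 + 3.9×0.07 + 311.4×0.01 + 19×0.35 + 24.8×0.65 = 61.275; total area S = 833.4 sq m.
ᾱ = 0.0735, so room constant R = A/(1−ᾱ) = 66.136 sq m.
Lp = Lw + 10 log₁₀(4/R) = 90.8 -12.18 = 78.6 dB.

78.6 dB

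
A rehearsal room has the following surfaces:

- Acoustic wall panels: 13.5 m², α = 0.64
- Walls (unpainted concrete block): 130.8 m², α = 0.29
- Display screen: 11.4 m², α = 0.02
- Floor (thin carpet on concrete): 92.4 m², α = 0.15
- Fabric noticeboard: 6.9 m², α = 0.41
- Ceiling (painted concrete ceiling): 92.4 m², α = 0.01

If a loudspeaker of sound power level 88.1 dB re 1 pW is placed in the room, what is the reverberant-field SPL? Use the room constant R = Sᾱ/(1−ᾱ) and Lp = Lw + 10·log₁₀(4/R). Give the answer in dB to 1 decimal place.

75.1 dB

A = 64.413 sabins; S = 347.4 m².
ᾱ = 64.413/347.4 = 0.1854; R = Sᾱ/(1−ᾱ) = 64.413/(1−0.1854) = 79.073 m².
Lp = Lw + 10 log₁₀(4/R) = 88.1 -12.96 = 75.1 dB.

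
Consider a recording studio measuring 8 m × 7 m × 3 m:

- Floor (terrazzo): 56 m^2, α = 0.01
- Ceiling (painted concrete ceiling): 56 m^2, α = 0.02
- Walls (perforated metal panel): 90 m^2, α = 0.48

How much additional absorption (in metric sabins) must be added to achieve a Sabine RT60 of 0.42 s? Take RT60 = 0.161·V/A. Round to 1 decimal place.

Total absorption A₁ = 56*0.01 + 56*0.02 + 90*0.48
  = 0.560 + 1.120 + 43.200 = 44.880 m^2 sabins.
Target A₂ = 0.161·168/0.42 = 64.400 sabins (V = 168 m³).
ΔA = A₂ − A₁ = 64.400 − 44.880 = 19.5 sabins.

19.5 sabins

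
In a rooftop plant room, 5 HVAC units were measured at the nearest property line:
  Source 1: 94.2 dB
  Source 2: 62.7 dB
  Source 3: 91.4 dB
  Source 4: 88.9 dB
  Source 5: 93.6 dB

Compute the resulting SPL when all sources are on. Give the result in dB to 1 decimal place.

98.5 dB

Sum in the linear (power) domain: Σ 10^(Lᵢ/10) = 10^(94.2/10) + 10^(62.7/10) + 10^(91.4/10) + 10^(88.9/10) + 10^(93.6/10) = 7.08e+09.
Combined level = 10 log₁₀(7.08e+09) = 98.5 dB.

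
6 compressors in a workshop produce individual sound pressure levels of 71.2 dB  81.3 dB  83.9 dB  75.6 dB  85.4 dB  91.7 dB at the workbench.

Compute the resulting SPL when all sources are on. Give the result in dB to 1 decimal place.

Sum in the linear (power) domain: Σ 10^(Lᵢ/10) = 10^(71.2/10) + 10^(81.3/10) + 10^(83.9/10) + 10^(75.6/10) + 10^(85.4/10) + 10^(91.7/10) = 2.256e+09.
L_total = 10·log₁₀(2.256e+09) = 93.5 dB.

93.5 dB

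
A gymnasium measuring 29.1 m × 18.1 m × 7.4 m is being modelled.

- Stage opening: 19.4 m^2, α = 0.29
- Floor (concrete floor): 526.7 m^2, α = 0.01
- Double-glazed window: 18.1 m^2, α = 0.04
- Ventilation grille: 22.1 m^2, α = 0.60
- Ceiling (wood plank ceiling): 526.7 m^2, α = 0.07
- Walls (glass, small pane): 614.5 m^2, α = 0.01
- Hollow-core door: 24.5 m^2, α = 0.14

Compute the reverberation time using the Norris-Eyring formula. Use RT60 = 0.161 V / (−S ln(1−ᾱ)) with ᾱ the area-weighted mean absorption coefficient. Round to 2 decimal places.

8.62 sec

Total surface area S = 19.4 + 526.7 + 18.1 + 22.1 + 526.7 + 614.5 + 24.5 = 1752.0 m^2.
Absorption A = 19.4×0.29 + 526.7×0.01 + 18.1×0.04 + 22.1×0.60 + 526.7×0.07 + 614.5×0.01 + 24.5×0.14 = 71.321 sabins.
Mean coefficient ᾱ = A/S = 0.0407.
−S·ln(1−ᾱ) = −1752.0 × ln(1 − 0.0407) = 72.798.
V = 29.1 × 18.1 × 7.4 = 3897.654 m³.
T = 0.161·V/[−S·ln(1−ᾱ)] = 0.161·3897.654/72.798 = 8.62 s.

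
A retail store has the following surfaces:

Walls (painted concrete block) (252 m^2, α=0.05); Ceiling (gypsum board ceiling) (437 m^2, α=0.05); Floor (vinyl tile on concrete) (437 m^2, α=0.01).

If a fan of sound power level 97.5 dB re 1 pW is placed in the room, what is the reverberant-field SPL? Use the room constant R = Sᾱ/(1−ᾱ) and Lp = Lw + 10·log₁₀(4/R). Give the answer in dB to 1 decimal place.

87.5 dB

Σ(Sᵢαᵢ) = 252·0.05 + 437·0.05 + 437·0.01 = 38.820; total area S = 1126.0 m^2.
ᾱ = 0.0345, so room constant R = A/(1−ᾱ) = 40.207 m^2.
Lp = Lw + 10 log₁₀(4/R) = 97.5 -10.02 = 87.5 dB.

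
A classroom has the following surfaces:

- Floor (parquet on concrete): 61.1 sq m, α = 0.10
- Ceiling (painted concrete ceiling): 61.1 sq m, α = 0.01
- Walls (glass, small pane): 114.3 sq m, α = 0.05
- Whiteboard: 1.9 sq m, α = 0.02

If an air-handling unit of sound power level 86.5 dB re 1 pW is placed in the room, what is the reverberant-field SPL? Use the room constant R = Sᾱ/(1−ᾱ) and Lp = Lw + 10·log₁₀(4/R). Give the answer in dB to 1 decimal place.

A = 12.474 sabins; S = 238.4 sq m.
ᾱ = 12.474/238.4 = 0.0523; R = Sᾱ/(1−ᾱ) = 12.474/(1−0.0523) = 13.162 sq m.
Lp = Lw + 10 log₁₀(4/R) = 86.5 -5.17 = 81.3 dB.

81.3 dB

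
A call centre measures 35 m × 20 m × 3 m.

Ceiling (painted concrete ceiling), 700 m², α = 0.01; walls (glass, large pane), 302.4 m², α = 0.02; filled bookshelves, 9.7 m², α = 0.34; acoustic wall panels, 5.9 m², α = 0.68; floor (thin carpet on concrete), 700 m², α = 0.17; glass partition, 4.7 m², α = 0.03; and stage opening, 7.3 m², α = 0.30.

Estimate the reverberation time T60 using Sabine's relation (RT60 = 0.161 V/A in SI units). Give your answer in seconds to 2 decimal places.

2.39 s

Total absorption A = 700*0.01 + 302.4*0.02 + 9.7*0.34 + 5.9*0.68 + 700*0.17 + 4.7*0.03 + 7.3*0.30
  = 7.000 + 6.048 + 3.298 + 4.012 + 119.000 + 0.141 + 2.190 = 141.689 m² sabins.
V = 35·20·3 = 2100 m³.
Sabine: RT60 = 0.161 × 2100 / 141.689 = 2.39 s.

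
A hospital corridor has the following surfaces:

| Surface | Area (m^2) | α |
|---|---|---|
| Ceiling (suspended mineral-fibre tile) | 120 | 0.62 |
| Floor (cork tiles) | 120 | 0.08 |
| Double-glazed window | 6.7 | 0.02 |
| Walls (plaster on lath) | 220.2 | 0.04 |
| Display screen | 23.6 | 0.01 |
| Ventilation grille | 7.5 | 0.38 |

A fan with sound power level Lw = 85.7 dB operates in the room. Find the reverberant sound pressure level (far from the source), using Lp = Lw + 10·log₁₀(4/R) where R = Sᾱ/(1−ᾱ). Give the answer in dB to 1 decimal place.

71.0 dB

Σ(Sᵢαᵢ) = 120·0.62 + 120·0.08 + 6.7·0.02 + 220.2·0.04 + 23.6·0.01 + 7.5·0.38 = 96.028; total area S = 498.0 m^2.
ᾱ = 96.028/498.0 = 0.1928; R = Sᾱ/(1−ᾱ) = 96.028/(1−0.1928) = 118.964 m^2.
Lp = Lw + 10 log₁₀(4/R) = 85.7 -14.73 = 71.0 dB.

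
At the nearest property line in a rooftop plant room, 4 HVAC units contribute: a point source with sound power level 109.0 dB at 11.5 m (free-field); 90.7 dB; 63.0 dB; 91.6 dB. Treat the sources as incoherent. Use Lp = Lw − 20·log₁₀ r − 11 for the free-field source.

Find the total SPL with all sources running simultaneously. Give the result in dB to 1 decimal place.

Source at 11.5 m: Lp = 109.0 − 20·log₁₀(11.5) − 11 = 76.8 dB.
Sum in the linear (power) domain: Σ 10^(Lᵢ/10) = 10^(76.8/10) + 10^(90.7/10) + 10^(63.0/10) + 10^(91.6/10) = 2.67e+09.
Back to dB: 10·log₁₀ Σ = 94.3 dB.

94.3 dB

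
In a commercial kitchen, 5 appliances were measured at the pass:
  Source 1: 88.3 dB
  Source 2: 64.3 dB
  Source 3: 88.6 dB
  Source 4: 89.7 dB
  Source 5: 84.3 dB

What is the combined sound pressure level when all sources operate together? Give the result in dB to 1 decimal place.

Σ 10^(Lᵢ/10) = 2.606e+09.
Back to dB: 10·log₁₀ Σ = 94.2 dB.

94.2 dB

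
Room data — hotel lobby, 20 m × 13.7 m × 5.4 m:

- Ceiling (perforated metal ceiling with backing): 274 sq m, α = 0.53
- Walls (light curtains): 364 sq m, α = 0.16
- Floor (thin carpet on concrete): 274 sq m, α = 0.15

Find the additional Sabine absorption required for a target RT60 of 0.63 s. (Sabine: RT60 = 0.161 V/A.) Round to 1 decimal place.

Total absorption A₁ = 274·0.53 + 364·0.16 + 274·0.15
  = 145.220 + 58.240 + 41.100 = 244.560 sq m sabins.
V = 1479.6 m³. Required absorption A₂ = 0.161 × 1479.6 / 0.63 = 378.120 sabins.
Additional absorption ΔA = 378.120 − 244.560 = 133.6 sabins.

133.6 sabins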